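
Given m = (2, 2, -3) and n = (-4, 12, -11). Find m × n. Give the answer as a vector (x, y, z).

(14, 34, 32)

i: 2·(-11) - (-3)·12 = -22 - (-36) = 14
j: (-3)·(-4) - 2·(-11) = 12 - (-22) = 34
k: 2·12 - 2·(-4) = 24 - (-8) = 32
m × n = (14, 34, 32)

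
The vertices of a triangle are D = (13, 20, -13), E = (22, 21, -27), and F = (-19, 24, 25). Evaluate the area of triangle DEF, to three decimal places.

DE = (9, 1, -14),  DF = (-32, 4, 38)
i: 1·38 - (-14)·4 = 38 - (-56) = 94
j: (-14)·(-32) - 9·38 = 448 - 342 = 106
k: 9·4 - 1·(-32) = 36 - (-32) = 68
DE × DF = (94, 106, 68)
|DE × DF| = √24696 ≈ 157.1496
area = ½ · 157.1496 ≈ 78.575

78.575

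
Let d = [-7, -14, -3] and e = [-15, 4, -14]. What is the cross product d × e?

(208, -53, -238)

i: (-14)·(-14) - (-3)·4 = 196 - (-12) = 208
j: (-3)·(-15) - (-7)·(-14) = 45 - 98 = -53
k: (-7)·4 - (-14)·(-15) = -28 - 210 = -238
d × e = (208, -53, -238)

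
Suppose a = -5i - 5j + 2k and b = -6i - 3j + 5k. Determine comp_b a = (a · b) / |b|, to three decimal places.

6.574

a · b = (-5)·(-6) + (-5)·(-3) + 2·5 = 30 + 15 + 10 = 55
|b| = √(36 + 9 + 25) = √70 ≈ 8.3666
comp_b a = 55 / √70 ≈ 6.574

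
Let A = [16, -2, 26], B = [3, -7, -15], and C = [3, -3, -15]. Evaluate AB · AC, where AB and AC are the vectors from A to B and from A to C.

1855

AB = B − A = (-13, -5, -41)
AC = C − A = (-13, -1, -41)
AB · AC = (-13)·(-13) + (-5)·(-1) + (-41)·(-41) = 169 + 5 + 1681 = 1855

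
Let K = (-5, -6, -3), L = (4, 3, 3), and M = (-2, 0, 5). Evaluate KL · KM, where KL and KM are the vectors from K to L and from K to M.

KL = L − K = (9, 9, 6)
KM = M − K = (3, 6, 8)
KL · KM = 9·3 + 9·6 + 6·8 = 27 + 54 + 48 = 129

129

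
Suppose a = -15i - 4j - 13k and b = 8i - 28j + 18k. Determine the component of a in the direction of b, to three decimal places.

a · b = (-15)·8 + (-4)·(-28) + (-13)·18 = -120 + 112 - 234 = -242
|b| = √(64 + 784 + 324) = √1172 ≈ 34.2345
comp_b a = -242 / √1172 ≈ -7.069

-7.069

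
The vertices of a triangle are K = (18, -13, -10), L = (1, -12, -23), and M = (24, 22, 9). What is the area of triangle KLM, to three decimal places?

401.840

KL = (-17, 1, -13),  KM = (6, 35, 19)
i: 1·19 - (-13)·35 = 19 - (-455) = 474
j: (-13)·6 - (-17)·19 = -78 - (-323) = 245
k: (-17)·35 - 1·6 = -595 - 6 = -601
KL × KM = (474, 245, -601)
|KL × KM| = √645902 ≈ 803.6803
area = ½ · 803.6803 ≈ 401.840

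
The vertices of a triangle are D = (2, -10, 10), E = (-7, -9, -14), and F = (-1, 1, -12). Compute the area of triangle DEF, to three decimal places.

144.617

DE = (-9, 1, -24),  DF = (-3, 11, -22)
i: 1·(-22) - (-24)·11 = -22 - (-264) = 242
j: (-24)·(-3) - (-9)·(-22) = 72 - 198 = -126
k: (-9)·11 - 1·(-3) = -99 - (-3) = -96
DE × DF = (242, -126, -96)
|DE × DF| = √83656 ≈ 289.2335
area = ½ · 289.2335 ≈ 144.617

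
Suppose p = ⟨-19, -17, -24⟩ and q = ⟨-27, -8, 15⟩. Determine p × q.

i: (-17)·15 - (-24)·(-8) = -255 - 192 = -447
j: (-24)·(-27) - (-19)·15 = 648 - (-285) = 933
k: (-19)·(-8) - (-17)·(-27) = 152 - 459 = -307
p × q = (-447, 933, -307)

(-447, 933, -307)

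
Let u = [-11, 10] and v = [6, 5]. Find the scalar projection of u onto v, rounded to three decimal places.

-2.049

u · v = (-11)·6 + 10·5 = -66 + 50 = -16
|v| = √(36 + 25) = √61 ≈ 7.8102
comp_v u = -16 / √61 ≈ -2.049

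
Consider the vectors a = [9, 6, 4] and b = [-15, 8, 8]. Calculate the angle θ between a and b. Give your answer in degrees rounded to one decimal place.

a · b = 9·(-15) + 6·8 + 4·8 = -135 + 48 + 32 = -55
|a|² = 81 + 36 + 16 = 133,  |a| = √133 ≈ 11.532563
|b|² = 225 + 64 + 64 = 353,  |b| = √353 ≈ 18.788294
cos θ = -55 / (11.532563 · 18.788294) ≈ -0.25383
θ = arccos(-0.25383) ≈ 104.7°

104.7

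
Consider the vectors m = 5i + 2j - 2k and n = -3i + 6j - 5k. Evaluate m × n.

i: 2·(-5) - (-2)·6 = -10 - (-12) = 2
j: (-2)·(-3) - 5·(-5) = 6 - (-25) = 31
k: 5·6 - 2·(-3) = 30 - (-6) = 36
m × n = (2, 31, 36)

(2, 31, 36)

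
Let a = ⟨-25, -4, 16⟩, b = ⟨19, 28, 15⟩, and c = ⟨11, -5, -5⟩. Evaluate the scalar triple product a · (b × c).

b × c:
i: 28·(-5) - 15·(-5) = -140 - (-75) = -65
j: 15·11 - 19·(-5) = 165 - (-95) = 260
k: 19·(-5) - 28·11 = -95 - 308 = -403
b × c = (-65, 260, -403)
a · (b × c) = (-25)·(-65) + (-4)·260 + 16·(-403) = 1625 - 1040 - 6448 = -5863

-5863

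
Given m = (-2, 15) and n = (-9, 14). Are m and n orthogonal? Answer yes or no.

no

m · n = (-2)·(-9) + 15·14 = 18 + 210 = 228
Nonzero, so the vectors are not orthogonal.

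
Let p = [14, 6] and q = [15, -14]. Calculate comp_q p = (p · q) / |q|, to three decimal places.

6.141

p · q = 14·15 + 6·(-14) = 210 - 84 = 126
|q| = √(225 + 196) = √421 ≈ 20.5183
comp_q p = 126 / √421 ≈ 6.141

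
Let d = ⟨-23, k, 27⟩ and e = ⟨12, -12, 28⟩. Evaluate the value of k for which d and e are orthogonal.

d · e = (-23)·12 + k·(-12) + 27·28 = 480 - 12k
Set equal to 0: -12k = -480, so k = 40.

40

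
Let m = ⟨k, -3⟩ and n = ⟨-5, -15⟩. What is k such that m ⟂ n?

9

m · n = k·(-5) + (-3)·(-15) = 45 - 5k
Set equal to 0: -5k = -45, so k = 9.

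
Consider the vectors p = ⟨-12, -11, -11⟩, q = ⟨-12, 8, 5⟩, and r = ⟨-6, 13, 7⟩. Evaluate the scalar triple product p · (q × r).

q × r:
i: 8·7 - 5·13 = 56 - 65 = -9
j: 5·(-6) - (-12)·7 = -30 - (-84) = 54
k: (-12)·13 - 8·(-6) = -156 - (-48) = -108
q × r = (-9, 54, -108)
p · (q × r) = (-12)·(-9) + (-11)·54 + (-11)·(-108) = 108 - 594 + 1188 = 702

702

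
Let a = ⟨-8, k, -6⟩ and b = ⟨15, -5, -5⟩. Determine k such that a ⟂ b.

-18

a · b = (-8)·15 + k·(-5) + (-6)·(-5) = -90 - 5k
Set equal to 0: -5k = 90, so k = -18.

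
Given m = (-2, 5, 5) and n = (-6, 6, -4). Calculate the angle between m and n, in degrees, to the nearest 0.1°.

71.4

m · n = (-2)·(-6) + 5·6 + 5·(-4) = 12 + 30 - 20 = 22
|m|² = 4 + 25 + 25 = 54,  |m| = √54 ≈ 7.348469
|n|² = 36 + 36 + 16 = 88,  |n| = √88 ≈ 9.380832
cos θ = 22 / (7.348469 · 9.380832) ≈ 0.31914
θ = arccos(0.31914) ≈ 71.4°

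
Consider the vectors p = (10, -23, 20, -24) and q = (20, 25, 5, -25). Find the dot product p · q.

325

p · q = 10·20 + (-23)·25 + 20·5 + (-24)·(-25) = 200 - 575 + 100 + 600 = 325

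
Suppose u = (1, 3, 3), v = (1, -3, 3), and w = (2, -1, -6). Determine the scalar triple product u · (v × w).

72

v × w:
i: (-3)·(-6) - 3·(-1) = 18 - (-3) = 21
j: 3·2 - 1·(-6) = 6 - (-6) = 12
k: 1·(-1) - (-3)·2 = -1 - (-6) = 5
v × w = (21, 12, 5)
u · (v × w) = 1·21 + 3·12 + 3·5 = 21 + 36 + 15 = 72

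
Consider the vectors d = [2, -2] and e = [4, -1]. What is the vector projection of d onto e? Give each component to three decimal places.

(2.353, -0.588)

d · e = 2·4 + (-2)·(-1) = 8 + 2 = 10
|e|² = 16 + 1 = 17
proj_e d = (10/17) · (4, -1) ≈ (2.353, -0.588)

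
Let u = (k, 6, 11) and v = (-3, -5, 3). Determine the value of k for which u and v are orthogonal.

1

u · v = k·(-3) + 6·(-5) + 11·3 = 3 - 3k
Set equal to 0: -3k = -3, so k = 1.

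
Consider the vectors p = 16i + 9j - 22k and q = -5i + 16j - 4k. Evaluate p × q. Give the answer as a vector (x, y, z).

(316, 174, 301)

i: 9·(-4) - (-22)·16 = -36 - (-352) = 316
j: (-22)·(-5) - 16·(-4) = 110 - (-64) = 174
k: 16·16 - 9·(-5) = 256 - (-45) = 301
p × q = (316, 174, 301)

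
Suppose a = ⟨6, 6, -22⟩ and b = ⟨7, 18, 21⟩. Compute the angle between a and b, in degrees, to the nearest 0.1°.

117.6

a · b = 6·7 + 6·18 + (-22)·21 = 42 + 108 - 462 = -312
|a|² = 36 + 36 + 484 = 556,  |a| = √556 ≈ 23.579652
|b|² = 49 + 324 + 441 = 814,  |b| = √814 ≈ 28.530685
cos θ = -312 / (23.579652 · 28.530685) ≈ -0.46377
θ = arccos(-0.46377) ≈ 117.6°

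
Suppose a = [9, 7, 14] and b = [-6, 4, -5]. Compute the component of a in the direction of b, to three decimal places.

a · b = 9·(-6) + 7·4 + 14·(-5) = -54 + 28 - 70 = -96
|b| = √(36 + 16 + 25) = √77 ≈ 8.7750
comp_b a = -96 / √77 ≈ -10.940

-10.940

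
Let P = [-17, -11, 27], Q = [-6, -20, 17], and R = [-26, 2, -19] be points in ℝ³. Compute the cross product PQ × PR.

(544, 596, 62)

PQ = (11, -9, -10)
PR = (-9, 13, -46)
i: (-9)·(-46) - (-10)·13 = 414 - (-130) = 544
j: (-10)·(-9) - 11·(-46) = 90 - (-506) = 596
k: 11·13 - (-9)·(-9) = 143 - 81 = 62
PQ × PR = (544, 596, 62)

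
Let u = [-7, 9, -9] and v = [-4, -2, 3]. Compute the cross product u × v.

(9, 57, 50)

i: 9·3 - (-9)·(-2) = 27 - 18 = 9
j: (-9)·(-4) - (-7)·3 = 36 - (-21) = 57
k: (-7)·(-2) - 9·(-4) = 14 - (-36) = 50
u × v = (9, 57, 50)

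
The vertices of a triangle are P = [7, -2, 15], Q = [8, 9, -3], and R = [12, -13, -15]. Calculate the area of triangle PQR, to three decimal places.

PQ = (1, 11, -18),  PR = (5, -11, -30)
i: 11·(-30) - (-18)·(-11) = -330 - 198 = -528
j: (-18)·5 - 1·(-30) = -90 - (-30) = -60
k: 1·(-11) - 11·5 = -11 - 55 = -66
PQ × PR = (-528, -60, -66)
|PQ × PR| = √286740 ≈ 535.4811
area = ½ · 535.4811 ≈ 267.741

267.741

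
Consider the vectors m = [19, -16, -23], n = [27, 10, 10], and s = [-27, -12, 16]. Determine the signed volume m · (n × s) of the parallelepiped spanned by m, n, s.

17794

n × s:
i: 10·16 - 10·(-12) = 160 - (-120) = 280
j: 10·(-27) - 27·16 = -270 - 432 = -702
k: 27·(-12) - 10·(-27) = -324 - (-270) = -54
n × s = (280, -702, -54)
m · (n × s) = 19·280 + (-16)·(-702) + (-23)·(-54) = 5320 + 11232 + 1242 = 17794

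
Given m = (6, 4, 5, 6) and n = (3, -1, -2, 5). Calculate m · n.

34

m · n = 6·3 + 4·(-1) + 5·(-2) + 6·5 = 18 - 4 - 10 + 30 = 34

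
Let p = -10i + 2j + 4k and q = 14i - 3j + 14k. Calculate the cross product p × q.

i: 2·14 - 4·(-3) = 28 - (-12) = 40
j: 4·14 - (-10)·14 = 56 - (-140) = 196
k: (-10)·(-3) - 2·14 = 30 - 28 = 2
p × q = (40, 196, 2)

(40, 196, 2)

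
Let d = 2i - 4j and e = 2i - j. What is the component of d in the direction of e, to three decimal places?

d · e = 2·2 + (-4)·(-1) = 4 + 4 = 8
|e| = √(4 + 1) = √5 ≈ 2.2361
comp_e d = 8 / √5 ≈ 3.578

3.578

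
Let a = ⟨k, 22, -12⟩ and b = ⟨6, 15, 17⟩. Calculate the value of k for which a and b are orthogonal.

a · b = k·6 + 22·15 + (-12)·17 = 126 + 6k
Set equal to 0: 6k = -126, so k = -21.

-21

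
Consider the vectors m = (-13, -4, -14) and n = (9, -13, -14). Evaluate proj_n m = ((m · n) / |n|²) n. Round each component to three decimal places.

m · n = (-13)·9 + (-4)·(-13) + (-14)·(-14) = -117 + 52 + 196 = 131
|n|² = 81 + 169 + 196 = 446
proj_n m = (131/446) · (9, -13, -14) ≈ (2.643, -3.818, -4.112)

(2.643, -3.818, -4.112)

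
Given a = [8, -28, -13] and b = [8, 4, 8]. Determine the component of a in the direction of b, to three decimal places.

a · b = 8·8 + (-28)·4 + (-13)·8 = 64 - 112 - 104 = -152
|b| = √(64 + 16 + 64) = √144 ≈ 12.0000
comp_b a = -152 / √144 ≈ -12.667

-12.667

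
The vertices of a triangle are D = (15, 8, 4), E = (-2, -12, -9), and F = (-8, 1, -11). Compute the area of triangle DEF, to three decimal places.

201.183

DE = (-17, -20, -13),  DF = (-23, -7, -15)
i: (-20)·(-15) - (-13)·(-7) = 300 - 91 = 209
j: (-13)·(-23) - (-17)·(-15) = 299 - 255 = 44
k: (-17)·(-7) - (-20)·(-23) = 119 - 460 = -341
DE × DF = (209, 44, -341)
|DE × DF| = √161898 ≈ 402.3655
area = ½ · 402.3655 ≈ 201.183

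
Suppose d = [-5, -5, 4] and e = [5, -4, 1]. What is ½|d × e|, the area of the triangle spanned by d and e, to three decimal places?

i: (-5)·1 - 4·(-4) = -5 - (-16) = 11
j: 4·5 - (-5)·1 = 20 - (-5) = 25
k: (-5)·(-4) - (-5)·5 = 20 - (-25) = 45
d × e = (11, 25, 45)
|d × e| = √(11² + 25² + 45²) = √2771 ≈ 52.6403
area = ½ · 52.6403 ≈ 26.320

26.320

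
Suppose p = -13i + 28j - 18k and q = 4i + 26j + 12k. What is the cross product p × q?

i: 28·12 - (-18)·26 = 336 - (-468) = 804
j: (-18)·4 - (-13)·12 = -72 - (-156) = 84
k: (-13)·26 - 28·4 = -338 - 112 = -450
p × q = (804, 84, -450)

(804, 84, -450)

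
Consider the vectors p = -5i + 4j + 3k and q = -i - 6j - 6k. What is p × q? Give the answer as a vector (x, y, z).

(-6, -33, 34)

i: 4·(-6) - 3·(-6) = -24 - (-18) = -6
j: 3·(-1) - (-5)·(-6) = -3 - 30 = -33
k: (-5)·(-6) - 4·(-1) = 30 - (-4) = 34
p × q = (-6, -33, 34)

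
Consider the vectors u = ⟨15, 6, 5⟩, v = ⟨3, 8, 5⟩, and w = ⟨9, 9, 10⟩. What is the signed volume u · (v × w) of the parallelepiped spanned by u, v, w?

v × w:
i: 8·10 - 5·9 = 80 - 45 = 35
j: 5·9 - 3·10 = 45 - 30 = 15
k: 3·9 - 8·9 = 27 - 72 = -45
v × w = (35, 15, -45)
u · (v × w) = 15·35 + 6·15 + 5·(-45) = 525 + 90 - 225 = 390

390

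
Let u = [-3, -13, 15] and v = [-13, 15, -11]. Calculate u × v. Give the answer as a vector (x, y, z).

i: (-13)·(-11) - 15·15 = 143 - 225 = -82
j: 15·(-13) - (-3)·(-11) = -195 - 33 = -228
k: (-3)·15 - (-13)·(-13) = -45 - 169 = -214
u × v = (-82, -228, -214)

(-82, -228, -214)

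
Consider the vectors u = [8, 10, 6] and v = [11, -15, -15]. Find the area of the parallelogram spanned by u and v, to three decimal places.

i: 10·(-15) - 6·(-15) = -150 - (-90) = -60
j: 6·11 - 8·(-15) = 66 - (-120) = 186
k: 8·(-15) - 10·11 = -120 - 110 = -230
u × v = (-60, 186, -230)
|u × v| = √((-60)² + 186² + (-230)²) = √91096 ≈ 301.8211

301.821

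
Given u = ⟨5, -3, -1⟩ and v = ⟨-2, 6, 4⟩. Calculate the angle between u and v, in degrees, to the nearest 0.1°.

u · v = 5·(-2) + (-3)·6 + (-1)·4 = -10 - 18 - 4 = -32
|u|² = 25 + 9 + 1 = 35,  |u| = √35 ≈ 5.916080
|v|² = 4 + 36 + 16 = 56,  |v| = √56 ≈ 7.483315
cos θ = -32 / (5.916080 · 7.483315) ≈ -0.72281
θ = arccos(-0.72281) ≈ 136.3°

136.3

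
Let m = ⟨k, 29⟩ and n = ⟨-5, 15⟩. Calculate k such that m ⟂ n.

m · n = k·(-5) + 29·15 = 435 - 5k
Set equal to 0: -5k = -435, so k = 87.

87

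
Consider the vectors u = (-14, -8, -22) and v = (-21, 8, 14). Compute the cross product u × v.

(64, 658, -280)

i: (-8)·14 - (-22)·8 = -112 - (-176) = 64
j: (-22)·(-21) - (-14)·14 = 462 - (-196) = 658
k: (-14)·8 - (-8)·(-21) = -112 - 168 = -280
u × v = (64, 658, -280)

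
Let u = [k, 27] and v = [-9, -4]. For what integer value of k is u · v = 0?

u · v = k·(-9) + 27·(-4) = -108 - 9k
Set equal to 0: -9k = 108, so k = -12.

-12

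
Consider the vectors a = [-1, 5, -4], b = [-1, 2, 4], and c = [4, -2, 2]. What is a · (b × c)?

b × c:
i: 2·2 - 4·(-2) = 4 - (-8) = 12
j: 4·4 - (-1)·2 = 16 - (-2) = 18
k: (-1)·(-2) - 2·4 = 2 - 8 = -6
b × c = (12, 18, -6)
a · (b × c) = (-1)·12 + 5·18 + (-4)·(-6) = -12 + 90 + 24 = 102

102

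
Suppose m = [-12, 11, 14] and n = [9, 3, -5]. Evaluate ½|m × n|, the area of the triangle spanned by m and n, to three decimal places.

89.429

i: 11·(-5) - 14·3 = -55 - 42 = -97
j: 14·9 - (-12)·(-5) = 126 - 60 = 66
k: (-12)·3 - 11·9 = -36 - 99 = -135
m × n = (-97, 66, -135)
|m × n| = √((-97)² + 66² + (-135)²) = √31990 ≈ 178.8575
area = ½ · 178.8575 ≈ 89.429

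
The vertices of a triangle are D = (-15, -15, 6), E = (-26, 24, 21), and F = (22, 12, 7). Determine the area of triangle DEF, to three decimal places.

932.994

DE = (-11, 39, 15),  DF = (37, 27, 1)
i: 39·1 - 15·27 = 39 - 405 = -366
j: 15·37 - (-11)·1 = 555 - (-11) = 566
k: (-11)·27 - 39·37 = -297 - 1443 = -1740
DE × DF = (-366, 566, -1740)
|DE × DF| = √3481912 ≈ 1865.9882
area = ½ · 1865.9882 ≈ 932.994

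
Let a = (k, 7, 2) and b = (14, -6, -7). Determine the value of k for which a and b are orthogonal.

a · b = k·14 + 7·(-6) + 2·(-7) = -56 + 14k
Set equal to 0: 14k = 56, so k = 4.

4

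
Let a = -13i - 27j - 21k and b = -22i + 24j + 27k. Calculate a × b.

(-225, 813, -906)

i: (-27)·27 - (-21)·24 = -729 - (-504) = -225
j: (-21)·(-22) - (-13)·27 = 462 - (-351) = 813
k: (-13)·24 - (-27)·(-22) = -312 - 594 = -906
a × b = (-225, 813, -906)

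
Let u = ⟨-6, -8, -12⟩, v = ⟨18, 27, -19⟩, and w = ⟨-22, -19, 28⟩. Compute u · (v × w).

v × w:
i: 27·28 - (-19)·(-19) = 756 - 361 = 395
j: (-19)·(-22) - 18·28 = 418 - 504 = -86
k: 18·(-19) - 27·(-22) = -342 - (-594) = 252
v × w = (395, -86, 252)
u · (v × w) = (-6)·395 + (-8)·(-86) + (-12)·252 = -2370 + 688 - 3024 = -4706

-4706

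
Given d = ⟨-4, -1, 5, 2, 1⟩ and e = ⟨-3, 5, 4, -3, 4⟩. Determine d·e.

d · e = (-4)·(-3) + (-1)·5 + 5·4 + 2·(-3) + 1·4 = 12 - 5 + 20 - 6 + 4 = 25

25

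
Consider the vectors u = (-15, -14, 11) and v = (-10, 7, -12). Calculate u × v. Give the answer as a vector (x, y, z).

(91, -290, -245)

i: (-14)·(-12) - 11·7 = 168 - 77 = 91
j: 11·(-10) - (-15)·(-12) = -110 - 180 = -290
k: (-15)·7 - (-14)·(-10) = -105 - 140 = -245
u × v = (91, -290, -245)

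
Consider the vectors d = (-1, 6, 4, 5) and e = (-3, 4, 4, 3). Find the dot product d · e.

d · e = (-1)·(-3) + 6·4 + 4·4 + 5·3 = 3 + 24 + 16 + 15 = 58

58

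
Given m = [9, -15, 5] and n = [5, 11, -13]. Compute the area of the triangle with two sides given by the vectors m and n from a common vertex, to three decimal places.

132.325

i: (-15)·(-13) - 5·11 = 195 - 55 = 140
j: 5·5 - 9·(-13) = 25 - (-117) = 142
k: 9·11 - (-15)·5 = 99 - (-75) = 174
m × n = (140, 142, 174)
|m × n| = √(140² + 142² + 174²) = √70040 ≈ 264.6507
area = ½ · 264.6507 ≈ 132.325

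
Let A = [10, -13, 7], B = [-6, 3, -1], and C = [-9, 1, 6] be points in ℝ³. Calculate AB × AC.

(96, 136, 80)

AB = (-16, 16, -8)
AC = (-19, 14, -1)
i: 16·(-1) - (-8)·14 = -16 - (-112) = 96
j: (-8)·(-19) - (-16)·(-1) = 152 - 16 = 136
k: (-16)·14 - 16·(-19) = -224 - (-304) = 80
AB × AC = (96, 136, 80)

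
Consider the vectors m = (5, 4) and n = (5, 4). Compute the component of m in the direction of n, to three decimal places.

6.403

m · n = 5·5 + 4·4 = 25 + 16 = 41
|n| = √(25 + 16) = √41 ≈ 6.4031
comp_n m = 41 / √41 ≈ 6.403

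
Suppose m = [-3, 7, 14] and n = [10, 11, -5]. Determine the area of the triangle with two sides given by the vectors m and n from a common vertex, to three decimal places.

i: 7·(-5) - 14·11 = -35 - 154 = -189
j: 14·10 - (-3)·(-5) = 140 - 15 = 125
k: (-3)·11 - 7·10 = -33 - 70 = -103
m × n = (-189, 125, -103)
|m × n| = √((-189)² + 125² + (-103)²) = √61955 ≈ 248.9076
area = ½ · 248.9076 ≈ 124.454

124.454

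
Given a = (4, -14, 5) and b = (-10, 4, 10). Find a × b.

i: (-14)·10 - 5·4 = -140 - 20 = -160
j: 5·(-10) - 4·10 = -50 - 40 = -90
k: 4·4 - (-14)·(-10) = 16 - 140 = -124
a × b = (-160, -90, -124)

(-160, -90, -124)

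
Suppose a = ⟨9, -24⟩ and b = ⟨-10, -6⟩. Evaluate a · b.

54

a · b = 9·(-10) + (-24)·(-6) = -90 + 144 = 54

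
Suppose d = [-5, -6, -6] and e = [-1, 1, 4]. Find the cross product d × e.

i: (-6)·4 - (-6)·1 = -24 - (-6) = -18
j: (-6)·(-1) - (-5)·4 = 6 - (-20) = 26
k: (-5)·1 - (-6)·(-1) = -5 - 6 = -11
d × e = (-18, 26, -11)

(-18, 26, -11)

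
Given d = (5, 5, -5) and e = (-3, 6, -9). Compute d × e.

(-15, 60, 45)

i: 5·(-9) - (-5)·6 = -45 - (-30) = -15
j: (-5)·(-3) - 5·(-9) = 15 - (-45) = 60
k: 5·6 - 5·(-3) = 30 - (-15) = 45
d × e = (-15, 60, 45)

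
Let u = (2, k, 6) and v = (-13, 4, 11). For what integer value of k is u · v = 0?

u · v = 2·(-13) + k·4 + 6·11 = 40 + 4k
Set equal to 0: 4k = -40, so k = -10.

-10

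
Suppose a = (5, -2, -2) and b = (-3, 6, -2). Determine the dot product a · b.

-23

a · b = 5·(-3) + (-2)·6 + (-2)·(-2) = -15 - 12 + 4 = -23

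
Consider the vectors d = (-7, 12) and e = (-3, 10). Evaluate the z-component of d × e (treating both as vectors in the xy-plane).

-34

(-7)·10 - 12·(-3) = -70 - (-36) = -34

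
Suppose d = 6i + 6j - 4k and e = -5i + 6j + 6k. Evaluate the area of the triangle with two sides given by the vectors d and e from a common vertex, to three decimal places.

45.310

i: 6·6 - (-4)·6 = 36 - (-24) = 60
j: (-4)·(-5) - 6·6 = 20 - 36 = -16
k: 6·6 - 6·(-5) = 36 - (-30) = 66
d × e = (60, -16, 66)
|d × e| = √(60² + (-16)² + 66²) = √8212 ≈ 90.6201
area = ½ · 90.6201 ≈ 45.310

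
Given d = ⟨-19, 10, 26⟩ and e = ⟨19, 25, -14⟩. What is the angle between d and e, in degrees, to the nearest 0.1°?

d · e = (-19)·19 + 10·25 + 26·(-14) = -361 + 250 - 364 = -475
|d|² = 361 + 100 + 676 = 1137,  |d| = √1137 ≈ 33.719431
|e|² = 361 + 625 + 196 = 1182,  |e| = √1182 ≈ 34.380227
cos θ = -475 / (33.719431 · 34.380227) ≈ -0.40974
θ = arccos(-0.40974) ≈ 114.2°

114.2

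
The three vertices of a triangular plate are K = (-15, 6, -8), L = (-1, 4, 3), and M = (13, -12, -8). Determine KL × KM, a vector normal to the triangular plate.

(198, 308, -196)

KL = (14, -2, 11)
KM = (28, -18, 0)
i: (-2)·0 - 11·(-18) = 0 - (-198) = 198
j: 11·28 - 14·0 = 308 - 0 = 308
k: 14·(-18) - (-2)·28 = -252 - (-56) = -196
KL × KM = (198, 308, -196)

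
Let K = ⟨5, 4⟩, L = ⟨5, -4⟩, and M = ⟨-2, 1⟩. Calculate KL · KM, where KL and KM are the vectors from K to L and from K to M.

24

KL = L − K = (0, -8)
KM = M − K = (-7, -3)
KL · KM = 0·(-7) + (-8)·(-3) = 0 + 24 = 24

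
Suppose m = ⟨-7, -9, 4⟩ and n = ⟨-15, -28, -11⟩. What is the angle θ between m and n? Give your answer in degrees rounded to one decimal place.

m · n = (-7)·(-15) + (-9)·(-28) + 4·(-11) = 105 + 252 - 44 = 313
|m|² = 49 + 81 + 16 = 146,  |m| = √146 ≈ 12.083046
|n|² = 225 + 784 + 121 = 1130,  |n| = √1130 ≈ 33.615473
cos θ = 313 / (12.083046 · 33.615473) ≈ 0.77060
θ = arccos(0.77060) ≈ 39.6°

39.6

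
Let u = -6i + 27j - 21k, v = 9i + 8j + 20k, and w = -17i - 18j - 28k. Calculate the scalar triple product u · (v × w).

v × w:
i: 8·(-28) - 20·(-18) = -224 - (-360) = 136
j: 20·(-17) - 9·(-28) = -340 - (-252) = -88
k: 9·(-18) - 8·(-17) = -162 - (-136) = -26
v × w = (136, -88, -26)
u · (v × w) = (-6)·136 + 27·(-88) + (-21)·(-26) = -816 - 2376 + 546 = -2646

-2646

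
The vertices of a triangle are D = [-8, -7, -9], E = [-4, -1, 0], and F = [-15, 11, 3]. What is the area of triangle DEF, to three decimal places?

DE = (4, 6, 9),  DF = (-7, 18, 12)
i: 6·12 - 9·18 = 72 - 162 = -90
j: 9·(-7) - 4·12 = -63 - 48 = -111
k: 4·18 - 6·(-7) = 72 - (-42) = 114
DE × DF = (-90, -111, 114)
|DE × DF| = √33417 ≈ 182.8032
area = ½ · 182.8032 ≈ 91.402

91.402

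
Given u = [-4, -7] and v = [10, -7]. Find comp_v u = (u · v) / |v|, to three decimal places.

0.737

u · v = (-4)·10 + (-7)·(-7) = -40 + 49 = 9
|v| = √(100 + 49) = √149 ≈ 12.2066
comp_v u = 9 / √149 ≈ 0.737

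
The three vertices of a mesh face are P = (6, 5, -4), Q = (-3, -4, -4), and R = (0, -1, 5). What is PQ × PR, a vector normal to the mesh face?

(-81, 81, 0)

PQ = (-9, -9, 0)
PR = (-6, -6, 9)
i: (-9)·9 - 0·(-6) = -81 - 0 = -81
j: 0·(-6) - (-9)·9 = 0 - (-81) = 81
k: (-9)·(-6) - (-9)·(-6) = 54 - 54 = 0
PQ × PR = (-81, 81, 0)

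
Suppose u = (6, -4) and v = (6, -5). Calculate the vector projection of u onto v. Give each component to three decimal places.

u · v = 6·6 + (-4)·(-5) = 36 + 20 = 56
|v|² = 36 + 25 = 61
proj_v u = (56/61) · (6, -5) ≈ (5.508, -4.590)

(5.508, -4.590)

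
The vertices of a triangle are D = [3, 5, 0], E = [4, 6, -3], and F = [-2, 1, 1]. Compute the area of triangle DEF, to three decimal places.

DE = (1, 1, -3),  DF = (-5, -4, 1)
i: 1·1 - (-3)·(-4) = 1 - 12 = -11
j: (-3)·(-5) - 1·1 = 15 - 1 = 14
k: 1·(-4) - 1·(-5) = -4 - (-5) = 1
DE × DF = (-11, 14, 1)
|DE × DF| = √318 ≈ 17.8326
area = ½ · 17.8326 ≈ 8.916

8.916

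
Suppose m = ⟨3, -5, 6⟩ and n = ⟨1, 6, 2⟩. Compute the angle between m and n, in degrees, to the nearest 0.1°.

m · n = 3·1 + (-5)·6 + 6·2 = 3 - 30 + 12 = -15
|m|² = 9 + 25 + 36 = 70,  |m| = √70 ≈ 8.366600
|n|² = 1 + 36 + 4 = 41,  |n| = √41 ≈ 6.403124
cos θ = -15 / (8.366600 · 6.403124) ≈ -0.28000
θ = arccos(-0.28000) ≈ 106.3°

106.3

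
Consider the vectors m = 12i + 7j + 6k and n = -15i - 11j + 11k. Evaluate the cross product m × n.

i: 7·11 - 6·(-11) = 77 - (-66) = 143
j: 6·(-15) - 12·11 = -90 - 132 = -222
k: 12·(-11) - 7·(-15) = -132 - (-105) = -27
m × n = (143, -222, -27)

(143, -222, -27)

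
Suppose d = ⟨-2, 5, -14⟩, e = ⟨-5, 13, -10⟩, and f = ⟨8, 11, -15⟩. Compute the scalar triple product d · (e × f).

e × f:
i: 13·(-15) - (-10)·11 = -195 - (-110) = -85
j: (-10)·8 - (-5)·(-15) = -80 - 75 = -155
k: (-5)·11 - 13·8 = -55 - 104 = -159
e × f = (-85, -155, -159)
d · (e × f) = (-2)·(-85) + 5·(-155) + (-14)·(-159) = 170 - 775 + 2226 = 1621

1621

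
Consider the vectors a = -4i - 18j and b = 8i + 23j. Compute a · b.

a · b = (-4)·8 + (-18)·23 = -32 - 414 = -446

-446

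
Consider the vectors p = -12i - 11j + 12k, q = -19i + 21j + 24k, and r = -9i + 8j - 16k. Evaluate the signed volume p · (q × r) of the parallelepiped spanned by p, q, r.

12500

q × r:
i: 21·(-16) - 24·8 = -336 - 192 = -528
j: 24·(-9) - (-19)·(-16) = -216 - 304 = -520
k: (-19)·8 - 21·(-9) = -152 - (-189) = 37
q × r = (-528, -520, 37)
p · (q × r) = (-12)·(-528) + (-11)·(-520) + 12·37 = 6336 + 5720 + 444 = 12500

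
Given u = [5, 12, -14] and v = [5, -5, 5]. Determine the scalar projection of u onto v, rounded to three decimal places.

-12.124

u · v = 5·5 + 12·(-5) + (-14)·5 = 25 - 60 - 70 = -105
|v| = √(25 + 25 + 25) = √75 ≈ 8.6603
comp_v u = -105 / √75 ≈ -12.124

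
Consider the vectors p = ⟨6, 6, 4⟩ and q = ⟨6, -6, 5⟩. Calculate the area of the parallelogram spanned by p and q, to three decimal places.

90.200

i: 6·5 - 4·(-6) = 30 - (-24) = 54
j: 4·6 - 6·5 = 24 - 30 = -6
k: 6·(-6) - 6·6 = -36 - 36 = -72
p × q = (54, -6, -72)
|p × q| = √(54² + (-6)² + (-72)²) = √8136 ≈ 90.1998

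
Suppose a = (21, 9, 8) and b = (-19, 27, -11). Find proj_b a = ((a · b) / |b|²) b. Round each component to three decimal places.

(3.828, -5.440, 2.216)

a · b = 21·(-19) + 9·27 + 8·(-11) = -399 + 243 - 88 = -244
|b|² = 361 + 729 + 121 = 1211
proj_b a = (-244/1211) · (-19, 27, -11) ≈ (3.828, -5.440, 2.216)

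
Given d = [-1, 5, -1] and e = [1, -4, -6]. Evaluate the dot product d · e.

-15

d · e = (-1)·1 + 5·(-4) + (-1)·(-6) = -1 - 20 + 6 = -15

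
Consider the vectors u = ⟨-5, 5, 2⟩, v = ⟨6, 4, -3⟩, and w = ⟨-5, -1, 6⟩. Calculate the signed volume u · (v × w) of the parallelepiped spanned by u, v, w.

v × w:
i: 4·6 - (-3)·(-1) = 24 - 3 = 21
j: (-3)·(-5) - 6·6 = 15 - 36 = -21
k: 6·(-1) - 4·(-5) = -6 - (-20) = 14
v × w = (21, -21, 14)
u · (v × w) = (-5)·21 + 5·(-21) + 2·14 = -105 - 105 + 28 = -182

-182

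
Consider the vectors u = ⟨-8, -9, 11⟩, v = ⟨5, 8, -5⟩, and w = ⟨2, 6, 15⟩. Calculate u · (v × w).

v × w:
i: 8·15 - (-5)·6 = 120 - (-30) = 150
j: (-5)·2 - 5·15 = -10 - 75 = -85
k: 5·6 - 8·2 = 30 - 16 = 14
v × w = (150, -85, 14)
u · (v × w) = (-8)·150 + (-9)·(-85) + 11·14 = -1200 + 765 + 154 = -281

-281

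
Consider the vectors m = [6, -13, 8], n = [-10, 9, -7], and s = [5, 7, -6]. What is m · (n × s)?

n × s:
i: 9·(-6) - (-7)·7 = -54 - (-49) = -5
j: (-7)·5 - (-10)·(-6) = -35 - 60 = -95
k: (-10)·7 - 9·5 = -70 - 45 = -115
n × s = (-5, -95, -115)
m · (n × s) = 6·(-5) + (-13)·(-95) + 8·(-115) = -30 + 1235 - 920 = 285

285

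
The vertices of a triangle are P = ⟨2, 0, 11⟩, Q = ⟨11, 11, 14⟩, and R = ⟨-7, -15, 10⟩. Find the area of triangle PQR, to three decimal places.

PQ = (9, 11, 3),  PR = (-9, -15, -1)
i: 11·(-1) - 3·(-15) = -11 - (-45) = 34
j: 3·(-9) - 9·(-1) = -27 - (-9) = -18
k: 9·(-15) - 11·(-9) = -135 - (-99) = -36
PQ × PR = (34, -18, -36)
|PQ × PR| = √2776 ≈ 52.6878
area = ½ · 52.6878 ≈ 26.344

26.344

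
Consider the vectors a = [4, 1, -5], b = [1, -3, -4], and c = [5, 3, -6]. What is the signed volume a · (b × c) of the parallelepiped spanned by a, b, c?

16

b × c:
i: (-3)·(-6) - (-4)·3 = 18 - (-12) = 30
j: (-4)·5 - 1·(-6) = -20 - (-6) = -14
k: 1·3 - (-3)·5 = 3 - (-15) = 18
b × c = (30, -14, 18)
a · (b × c) = 4·30 + 1·(-14) + (-5)·18 = 120 - 14 - 90 = 16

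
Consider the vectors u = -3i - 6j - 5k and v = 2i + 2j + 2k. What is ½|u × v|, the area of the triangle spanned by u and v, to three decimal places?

3.742

i: (-6)·2 - (-5)·2 = -12 - (-10) = -2
j: (-5)·2 - (-3)·2 = -10 - (-6) = -4
k: (-3)·2 - (-6)·2 = -6 - (-12) = 6
u × v = (-2, -4, 6)
|u × v| = √((-2)² + (-4)² + 6²) = √56 ≈ 7.4833
area = ½ · 7.4833 ≈ 3.742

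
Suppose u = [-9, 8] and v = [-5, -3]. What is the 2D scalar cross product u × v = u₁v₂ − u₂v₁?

(-9)·(-3) - 8·(-5) = 27 - (-40) = 67

67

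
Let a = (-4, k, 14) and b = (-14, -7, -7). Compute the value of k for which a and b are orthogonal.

a · b = (-4)·(-14) + k·(-7) + 14·(-7) = -42 - 7k
Set equal to 0: -7k = 42, so k = -6.

-6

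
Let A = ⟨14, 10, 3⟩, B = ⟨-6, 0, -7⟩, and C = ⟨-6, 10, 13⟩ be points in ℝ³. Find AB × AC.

(-100, 400, -200)

AB = (-20, -10, -10)
AC = (-20, 0, 10)
i: (-10)·10 - (-10)·0 = -100 - 0 = -100
j: (-10)·(-20) - (-20)·10 = 200 - (-200) = 400
k: (-20)·0 - (-10)·(-20) = 0 - 200 = -200
AB × AC = (-100, 400, -200)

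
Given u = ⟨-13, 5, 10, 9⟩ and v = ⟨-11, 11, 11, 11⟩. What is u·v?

u · v = (-13)·(-11) + 5·11 + 10·11 + 9·11 = 143 + 55 + 110 + 99 = 407

407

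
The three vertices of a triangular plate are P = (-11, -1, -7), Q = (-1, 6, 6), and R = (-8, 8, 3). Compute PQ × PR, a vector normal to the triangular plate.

(-47, -61, 69)

PQ = (10, 7, 13)
PR = (3, 9, 10)
i: 7·10 - 13·9 = 70 - 117 = -47
j: 13·3 - 10·10 = 39 - 100 = -61
k: 10·9 - 7·3 = 90 - 21 = 69
PQ × PR = (-47, -61, 69)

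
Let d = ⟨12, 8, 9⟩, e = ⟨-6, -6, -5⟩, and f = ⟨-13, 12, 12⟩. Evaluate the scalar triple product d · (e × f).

-398

e × f:
i: (-6)·12 - (-5)·12 = -72 - (-60) = -12
j: (-5)·(-13) - (-6)·12 = 65 - (-72) = 137
k: (-6)·12 - (-6)·(-13) = -72 - 78 = -150
e × f = (-12, 137, -150)
d · (e × f) = 12·(-12) + 8·137 + 9·(-150) = -144 + 1096 - 1350 = -398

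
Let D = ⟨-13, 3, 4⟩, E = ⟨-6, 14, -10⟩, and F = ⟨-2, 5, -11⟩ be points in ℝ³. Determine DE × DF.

(-137, -49, -107)

DE = (7, 11, -14)
DF = (11, 2, -15)
i: 11·(-15) - (-14)·2 = -165 - (-28) = -137
j: (-14)·11 - 7·(-15) = -154 - (-105) = -49
k: 7·2 - 11·11 = 14 - 121 = -107
DE × DF = (-137, -49, -107)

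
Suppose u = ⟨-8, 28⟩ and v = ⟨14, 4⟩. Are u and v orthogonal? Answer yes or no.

yes

u · v = (-8)·14 + 28·4 = -112 + 112 = 0
Zero, so the vectors are orthogonal.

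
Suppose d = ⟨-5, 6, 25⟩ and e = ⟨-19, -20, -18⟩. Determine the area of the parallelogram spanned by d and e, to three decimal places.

i: 6·(-18) - 25·(-20) = -108 - (-500) = 392
j: 25·(-19) - (-5)·(-18) = -475 - 90 = -565
k: (-5)·(-20) - 6·(-19) = 100 - (-114) = 214
d × e = (392, -565, 214)
|d × e| = √(392² + (-565)² + 214²) = √518685 ≈ 720.1979

720.198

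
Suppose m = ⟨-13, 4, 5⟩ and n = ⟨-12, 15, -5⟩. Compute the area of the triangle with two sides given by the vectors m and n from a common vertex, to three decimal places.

i: 4·(-5) - 5·15 = -20 - 75 = -95
j: 5·(-12) - (-13)·(-5) = -60 - 65 = -125
k: (-13)·15 - 4·(-12) = -195 - (-48) = -147
m × n = (-95, -125, -147)
|m × n| = √((-95)² + (-125)² + (-147)²) = √46259 ≈ 215.0791
area = ½ · 215.0791 ≈ 107.540

107.540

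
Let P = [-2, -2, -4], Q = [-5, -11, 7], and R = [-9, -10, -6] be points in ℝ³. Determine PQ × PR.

PQ = (-3, -9, 11)
PR = (-7, -8, -2)
i: (-9)·(-2) - 11·(-8) = 18 - (-88) = 106
j: 11·(-7) - (-3)·(-2) = -77 - 6 = -83
k: (-3)·(-8) - (-9)·(-7) = 24 - 63 = -39
PQ × PR = (106, -83, -39)

(106, -83, -39)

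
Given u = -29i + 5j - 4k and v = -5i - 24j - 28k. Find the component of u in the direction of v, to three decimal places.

3.681

u · v = (-29)·(-5) + 5·(-24) + (-4)·(-28) = 145 - 120 + 112 = 137
|v| = √(25 + 576 + 784) = √1385 ≈ 37.2156
comp_v u = 137 / √1385 ≈ 3.681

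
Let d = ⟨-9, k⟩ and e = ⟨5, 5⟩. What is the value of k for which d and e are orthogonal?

9

d · e = (-9)·5 + k·5 = -45 + 5k
Set equal to 0: 5k = 45, so k = 9.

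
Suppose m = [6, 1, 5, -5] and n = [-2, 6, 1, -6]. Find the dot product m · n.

29

m · n = 6·(-2) + 1·6 + 5·1 + (-5)·(-6) = -12 + 6 + 5 + 30 = 29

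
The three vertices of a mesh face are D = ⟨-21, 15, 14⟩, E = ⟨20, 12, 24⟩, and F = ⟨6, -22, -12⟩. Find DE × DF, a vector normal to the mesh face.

DE = (41, -3, 10)
DF = (27, -37, -26)
i: (-3)·(-26) - 10·(-37) = 78 - (-370) = 448
j: 10·27 - 41·(-26) = 270 - (-1066) = 1336
k: 41·(-37) - (-3)·27 = -1517 - (-81) = -1436
DE × DF = (448, 1336, -1436)

(448, 1336, -1436)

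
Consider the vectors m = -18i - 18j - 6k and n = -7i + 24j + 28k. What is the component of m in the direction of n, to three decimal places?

m · n = (-18)·(-7) + (-18)·24 + (-6)·28 = 126 - 432 - 168 = -474
|n| = √(49 + 576 + 784) = √1409 ≈ 37.5366
comp_n m = -474 / √1409 ≈ -12.628

-12.628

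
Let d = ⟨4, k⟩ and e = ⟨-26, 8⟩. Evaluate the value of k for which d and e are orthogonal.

d · e = 4·(-26) + k·8 = -104 + 8k
Set equal to 0: 8k = 104, so k = 13.

13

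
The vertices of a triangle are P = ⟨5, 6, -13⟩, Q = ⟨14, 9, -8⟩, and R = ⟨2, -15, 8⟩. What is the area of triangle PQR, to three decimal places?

159.875

PQ = (9, 3, 5),  PR = (-3, -21, 21)
i: 3·21 - 5·(-21) = 63 - (-105) = 168
j: 5·(-3) - 9·21 = -15 - 189 = -204
k: 9·(-21) - 3·(-3) = -189 - (-9) = -180
PQ × PR = (168, -204, -180)
|PQ × PR| = √102240 ≈ 319.7499
area = ½ · 319.7499 ≈ 159.875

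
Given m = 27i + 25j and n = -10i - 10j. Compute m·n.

-520

m · n = 27·(-10) + 25·(-10) = -270 - 250 = -520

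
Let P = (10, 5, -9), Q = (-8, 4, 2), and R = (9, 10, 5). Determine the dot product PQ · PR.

167

PQ = Q − P = (-18, -1, 11)
PR = R − P = (-1, 5, 14)
PQ · PR = (-18)·(-1) + (-1)·5 + 11·14 = 18 - 5 + 154 = 167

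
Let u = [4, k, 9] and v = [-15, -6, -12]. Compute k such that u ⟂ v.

-28

u · v = 4·(-15) + k·(-6) + 9·(-12) = -168 - 6k
Set equal to 0: -6k = 168, so k = -28.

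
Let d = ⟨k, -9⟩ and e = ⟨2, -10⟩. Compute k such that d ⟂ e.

d · e = k·2 + (-9)·(-10) = 90 + 2k
Set equal to 0: 2k = -90, so k = -45.

-45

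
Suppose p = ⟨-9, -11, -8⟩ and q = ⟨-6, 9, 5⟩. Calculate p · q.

-85

p · q = (-9)·(-6) + (-11)·9 + (-8)·5 = 54 - 99 - 40 = -85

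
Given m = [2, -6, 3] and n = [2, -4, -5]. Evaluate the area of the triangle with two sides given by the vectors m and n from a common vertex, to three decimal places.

i: (-6)·(-5) - 3·(-4) = 30 - (-12) = 42
j: 3·2 - 2·(-5) = 6 - (-10) = 16
k: 2·(-4) - (-6)·2 = -8 - (-12) = 4
m × n = (42, 16, 4)
|m × n| = √(42² + 16² + 4²) = √2036 ≈ 45.1221
area = ½ · 45.1221 ≈ 22.561

22.561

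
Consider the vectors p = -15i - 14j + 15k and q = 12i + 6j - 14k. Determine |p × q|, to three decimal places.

134.981

i: (-14)·(-14) - 15·6 = 196 - 90 = 106
j: 15·12 - (-15)·(-14) = 180 - 210 = -30
k: (-15)·6 - (-14)·12 = -90 - (-168) = 78
p × q = (106, -30, 78)
|p × q| = √(106² + (-30)² + 78²) = √18220 ≈ 134.9815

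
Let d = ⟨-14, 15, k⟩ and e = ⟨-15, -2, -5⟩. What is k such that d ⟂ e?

36

d · e = (-14)·(-15) + 15·(-2) + k·(-5) = 180 - 5k
Set equal to 0: -5k = -180, so k = 36.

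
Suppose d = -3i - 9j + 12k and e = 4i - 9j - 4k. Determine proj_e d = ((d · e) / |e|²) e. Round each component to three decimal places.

d · e = (-3)·4 + (-9)·(-9) + 12·(-4) = -12 + 81 - 48 = 21
|e|² = 16 + 81 + 16 = 113
proj_e d = (21/113) · (4, -9, -4) ≈ (0.743, -1.673, -0.743)

(0.743, -1.673, -0.743)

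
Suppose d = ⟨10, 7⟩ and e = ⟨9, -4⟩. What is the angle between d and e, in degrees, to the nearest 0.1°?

d · e = 10·9 + 7·(-4) = 90 - 28 = 62
|d|² = 100 + 49 = 149,  |d| = √149 ≈ 12.206556
|e|² = 81 + 16 = 97,  |e| = √97 ≈ 9.848858
cos θ = 62 / (12.206556 · 9.848858) ≈ 0.51572
θ = arccos(0.51572) ≈ 59.0°

59.0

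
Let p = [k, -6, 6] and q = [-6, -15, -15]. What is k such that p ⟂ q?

p · q = k·(-6) + (-6)·(-15) + 6·(-15) = 0 - 6k
Set equal to 0: -6k = 0, so k = 0.

0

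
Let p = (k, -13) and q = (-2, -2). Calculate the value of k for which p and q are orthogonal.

p · q = k·(-2) + (-13)·(-2) = 26 - 2k
Set equal to 0: -2k = -26, so k = 13.

13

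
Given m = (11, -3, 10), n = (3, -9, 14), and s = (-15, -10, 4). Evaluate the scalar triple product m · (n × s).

160

n × s:
i: (-9)·4 - 14·(-10) = -36 - (-140) = 104
j: 14·(-15) - 3·4 = -210 - 12 = -222
k: 3·(-10) - (-9)·(-15) = -30 - 135 = -165
n × s = (104, -222, -165)
m · (n × s) = 11·104 + (-3)·(-222) + 10·(-165) = 1144 + 666 - 1650 = 160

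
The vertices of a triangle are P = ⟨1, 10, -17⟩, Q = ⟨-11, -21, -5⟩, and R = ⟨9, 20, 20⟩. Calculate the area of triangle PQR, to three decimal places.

PQ = (-12, -31, 12),  PR = (8, 10, 37)
i: (-31)·37 - 12·10 = -1147 - 120 = -1267
j: 12·8 - (-12)·37 = 96 - (-444) = 540
k: (-12)·10 - (-31)·8 = -120 - (-248) = 128
PQ × PR = (-1267, 540, 128)
|PQ × PR| = √1913273 ≈ 1383.2111
area = ½ · 1383.2111 ≈ 691.606

691.606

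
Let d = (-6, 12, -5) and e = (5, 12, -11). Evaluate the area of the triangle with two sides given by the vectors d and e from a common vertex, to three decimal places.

87.876

i: 12·(-11) - (-5)·12 = -132 - (-60) = -72
j: (-5)·5 - (-6)·(-11) = -25 - 66 = -91
k: (-6)·12 - 12·5 = -72 - 60 = -132
d × e = (-72, -91, -132)
|d × e| = √((-72)² + (-91)² + (-132)²) = √30889 ≈ 175.7527
area = ½ · 175.7527 ≈ 87.876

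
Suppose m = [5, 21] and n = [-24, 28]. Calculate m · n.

m · n = 5·(-24) + 21·28 = -120 + 588 = 468

468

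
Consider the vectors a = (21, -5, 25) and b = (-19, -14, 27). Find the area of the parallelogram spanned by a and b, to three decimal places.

1132.833

i: (-5)·27 - 25·(-14) = -135 - (-350) = 215
j: 25·(-19) - 21·27 = -475 - 567 = -1042
k: 21·(-14) - (-5)·(-19) = -294 - 95 = -389
a × b = (215, -1042, -389)
|a × b| = √(215² + (-1042)² + (-389)²) = √1283310 ≈ 1132.8327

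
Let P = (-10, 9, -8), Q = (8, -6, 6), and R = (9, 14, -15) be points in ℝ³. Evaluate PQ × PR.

(35, 392, 375)

PQ = (18, -15, 14)
PR = (19, 5, -7)
i: (-15)·(-7) - 14·5 = 105 - 70 = 35
j: 14·19 - 18·(-7) = 266 - (-126) = 392
k: 18·5 - (-15)·19 = 90 - (-285) = 375
PQ × PR = (35, 392, 375)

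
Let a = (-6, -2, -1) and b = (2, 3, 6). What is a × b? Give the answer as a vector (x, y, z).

(-9, 34, -14)

i: (-2)·6 - (-1)·3 = -12 - (-3) = -9
j: (-1)·2 - (-6)·6 = -2 - (-36) = 34
k: (-6)·3 - (-2)·2 = -18 - (-4) = -14
a × b = (-9, 34, -14)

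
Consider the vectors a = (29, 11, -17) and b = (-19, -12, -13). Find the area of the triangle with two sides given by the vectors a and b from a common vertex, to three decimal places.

i: 11·(-13) - (-17)·(-12) = -143 - 204 = -347
j: (-17)·(-19) - 29·(-13) = 323 - (-377) = 700
k: 29·(-12) - 11·(-19) = -348 - (-209) = -139
a × b = (-347, 700, -139)
|a × b| = √((-347)² + 700² + (-139)²) = √629730 ≈ 793.5553
area = ½ · 793.5553 ≈ 396.778

396.778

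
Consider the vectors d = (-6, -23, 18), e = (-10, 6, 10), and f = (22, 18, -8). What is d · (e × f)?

-7468

e × f:
i: 6·(-8) - 10·18 = -48 - 180 = -228
j: 10·22 - (-10)·(-8) = 220 - 80 = 140
k: (-10)·18 - 6·22 = -180 - 132 = -312
e × f = (-228, 140, -312)
d · (e × f) = (-6)·(-228) + (-23)·140 + 18·(-312) = 1368 - 3220 - 5616 = -7468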